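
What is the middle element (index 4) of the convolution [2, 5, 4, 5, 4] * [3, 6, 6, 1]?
Use y[k] = Σ_i a[i]·b[k-i] at k=4. y[4] = 5×1 + 4×6 + 5×6 + 4×3 = 71

71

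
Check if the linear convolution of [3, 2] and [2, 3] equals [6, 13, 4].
Recompute linear convolution of [3, 2] and [2, 3]: y[0] = 3×2 = 6; y[1] = 3×3 + 2×2 = 13; y[2] = 2×3 = 6 → [6, 13, 6]. Compare to given [6, 13, 4]: they differ at index 2: given 4, correct 6, so answer: No

No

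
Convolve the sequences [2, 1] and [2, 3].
y[0] = 2×2 = 4; y[1] = 2×3 + 1×2 = 8; y[2] = 1×3 = 3

[4, 8, 3]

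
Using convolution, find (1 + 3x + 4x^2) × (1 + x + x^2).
Ascending coefficients: a = [1, 3, 4], b = [1, 1, 1]. c[0] = 1×1 = 1; c[1] = 1×1 + 3×1 = 4; c[2] = 1×1 + 3×1 + 4×1 = 8; c[3] = 3×1 + 4×1 = 7; c[4] = 4×1 = 4. Result coefficients: [1, 4, 8, 7, 4] → 1 + 4x + 8x^2 + 7x^3 + 4x^4

1 + 4x + 8x^2 + 7x^3 + 4x^4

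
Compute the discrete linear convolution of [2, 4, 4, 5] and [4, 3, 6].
y[0] = 2×4 = 8; y[1] = 2×3 + 4×4 = 22; y[2] = 2×6 + 4×3 + 4×4 = 40; y[3] = 4×6 + 4×3 + 5×4 = 56; y[4] = 4×6 + 5×3 = 39; y[5] = 5×6 = 30

[8, 22, 40, 56, 39, 30]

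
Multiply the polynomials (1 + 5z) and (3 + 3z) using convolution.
Ascending coefficients: a = [1, 5], b = [3, 3]. c[0] = 1×3 = 3; c[1] = 1×3 + 5×3 = 18; c[2] = 5×3 = 15. Result coefficients: [3, 18, 15] → 3 + 18z + 15z^2

3 + 18z + 15z^2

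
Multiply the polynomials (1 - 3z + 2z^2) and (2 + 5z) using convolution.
Ascending coefficients: a = [1, -3, 2], b = [2, 5]. c[0] = 1×2 = 2; c[1] = 1×5 + -3×2 = -1; c[2] = -3×5 + 2×2 = -11; c[3] = 2×5 = 10. Result coefficients: [2, -1, -11, 10] → 2 - z - 11z^2 + 10z^3

2 - z - 11z^2 + 10z^3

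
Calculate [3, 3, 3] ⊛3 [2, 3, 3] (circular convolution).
Use y[k] = Σ_j s[j]·t[(k-j) mod 3]. y[0] = 3×2 + 3×3 + 3×3 = 24; y[1] = 3×3 + 3×2 + 3×3 = 24; y[2] = 3×3 + 3×3 + 3×2 = 24. Result: [24, 24, 24]

[24, 24, 24]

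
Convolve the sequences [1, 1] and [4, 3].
y[0] = 1×4 = 4; y[1] = 1×3 + 1×4 = 7; y[2] = 1×3 = 3

[4, 7, 3]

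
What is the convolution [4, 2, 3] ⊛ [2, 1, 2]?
y[0] = 4×2 = 8; y[1] = 4×1 + 2×2 = 8; y[2] = 4×2 + 2×1 + 3×2 = 16; y[3] = 2×2 + 3×1 = 7; y[4] = 3×2 = 6

[8, 8, 16, 7, 6]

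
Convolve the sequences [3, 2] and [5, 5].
y[0] = 3×5 = 15; y[1] = 3×5 + 2×5 = 25; y[2] = 2×5 = 10

[15, 25, 10]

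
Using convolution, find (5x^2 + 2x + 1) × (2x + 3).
Ascending coefficients: a = [1, 2, 5], b = [3, 2]. c[0] = 1×3 = 3; c[1] = 1×2 + 2×3 = 8; c[2] = 2×2 + 5×3 = 19; c[3] = 5×2 = 10. Result coefficients: [3, 8, 19, 10] → 10x^3 + 19x^2 + 8x + 3

10x^3 + 19x^2 + 8x + 3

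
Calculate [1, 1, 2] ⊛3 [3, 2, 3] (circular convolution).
Use y[k] = Σ_j s[j]·t[(k-j) mod 3]. y[0] = 1×3 + 1×3 + 2×2 = 10; y[1] = 1×2 + 1×3 + 2×3 = 11; y[2] = 1×3 + 1×2 + 2×3 = 11. Result: [10, 11, 11]

[10, 11, 11]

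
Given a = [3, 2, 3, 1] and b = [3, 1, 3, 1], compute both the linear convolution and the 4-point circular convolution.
Linear: y_lin[0] = 3×3 = 9; y_lin[1] = 3×1 + 2×3 = 9; y_lin[2] = 3×3 + 2×1 + 3×3 = 20; y_lin[3] = 3×1 + 2×3 + 3×1 + 1×3 = 15; y_lin[4] = 2×1 + 3×3 + 1×1 = 12; y_lin[5] = 3×1 + 1×3 = 6; y_lin[6] = 1×1 = 1 → [9, 9, 20, 15, 12, 6, 1]. Circular (length 4): y[0] = 3×3 + 2×1 + 3×3 + 1×1 = 21; y[1] = 3×1 + 2×3 + 3×1 + 1×3 = 15; y[2] = 3×3 + 2×1 + 3×3 + 1×1 = 21; y[3] = 3×1 + 2×3 + 3×1 + 1×3 = 15 → [21, 15, 21, 15]

Linear: [9, 9, 20, 15, 12, 6, 1], Circular: [21, 15, 21, 15]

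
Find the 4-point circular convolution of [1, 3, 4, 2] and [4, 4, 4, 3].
Use y[k] = Σ_j u[j]·v[(k-j) mod 4]. y[0] = 1×4 + 3×3 + 4×4 + 2×4 = 37; y[1] = 1×4 + 3×4 + 4×3 + 2×4 = 36; y[2] = 1×4 + 3×4 + 4×4 + 2×3 = 38; y[3] = 1×3 + 3×4 + 4×4 + 2×4 = 39. Result: [37, 36, 38, 39]

[37, 36, 38, 39]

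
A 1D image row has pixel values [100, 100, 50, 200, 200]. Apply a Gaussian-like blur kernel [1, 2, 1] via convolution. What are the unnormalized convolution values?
Convolve image row [100, 100, 50, 200, 200] with kernel [1, 2, 1]: y[0] = 100×1 = 100; y[1] = 100×2 + 100×1 = 300; y[2] = 100×1 + 100×2 + 50×1 = 350; y[3] = 100×1 + 50×2 + 200×1 = 400; y[4] = 50×1 + 200×2 + 200×1 = 650; y[5] = 200×1 + 200×2 = 600; y[6] = 200×1 = 200 → [100, 300, 350, 400, 650, 600, 200]. Normalization factor = sum(kernel) = 4.

[100, 300, 350, 400, 650, 600, 200]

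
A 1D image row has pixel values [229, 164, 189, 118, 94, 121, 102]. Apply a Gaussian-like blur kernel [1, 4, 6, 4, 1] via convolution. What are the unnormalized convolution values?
Convolve image row [229, 164, 189, 118, 94, 121, 102] with kernel [1, 4, 6, 4, 1]: y[0] = 229×1 = 229; y[1] = 229×4 + 164×1 = 1080; y[2] = 229×6 + 164×4 + 189×1 = 2219; y[3] = 229×4 + 164×6 + 189×4 + 118×1 = 2774; y[4] = 229×1 + 164×4 + 189×6 + 118×4 + 94×1 = 2585; y[5] = 164×1 + 189×4 + 118×6 + 94×4 + 121×1 = 2125; y[6] = 189×1 + 118×4 + 94×6 + 121×4 + 102×1 = 1811; y[7] = 118×1 + 94×4 + 121×6 + 102×4 = 1628; y[8] = 94×1 + 121×4 + 102×6 = 1190; y[9] = 121×1 + 102×4 = 529; y[10] = 102×1 = 102 → [229, 1080, 2219, 2774, 2585, 2125, 1811, 1628, 1190, 529, 102]. Normalization factor = sum(kernel) = 16.

[229, 1080, 2219, 2774, 2585, 2125, 1811, 1628, 1190, 529, 102]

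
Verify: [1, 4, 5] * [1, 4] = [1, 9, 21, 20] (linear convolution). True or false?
Recompute linear convolution of [1, 4, 5] and [1, 4]: y[0] = 1×1 = 1; y[1] = 1×4 + 4×1 = 8; y[2] = 4×4 + 5×1 = 21; y[3] = 5×4 = 20 → [1, 8, 21, 20]. Compare to given [1, 9, 21, 20]: they differ at index 1: given 9, correct 8, so answer: No

No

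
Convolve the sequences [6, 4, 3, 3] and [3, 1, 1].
y[0] = 6×3 = 18; y[1] = 6×1 + 4×3 = 18; y[2] = 6×1 + 4×1 + 3×3 = 19; y[3] = 4×1 + 3×1 + 3×3 = 16; y[4] = 3×1 + 3×1 = 6; y[5] = 3×1 = 3

[18, 18, 19, 16, 6, 3]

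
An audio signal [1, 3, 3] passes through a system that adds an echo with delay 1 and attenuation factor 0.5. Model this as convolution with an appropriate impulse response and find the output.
Direct-path + delayed-attenuated-path model → impulse response h = [1, 0.5] (1 at lag 0, 0.5 at lag 1). Output y[n] = x[n] + 0.5·x[n - 1] (with x[n] = 0 outside 0..2): y[0] = 1 + 0.5×0 = 1; y[1] = 3 + 0.5×1 = 3.5; y[2] = 3 + 0.5×3 = 4.5; y[3] = 0 + 0.5×3 = 1.5. So y = [1, 3.5, 4.5, 1.5]

[1, 3.5, 4.5, 1.5]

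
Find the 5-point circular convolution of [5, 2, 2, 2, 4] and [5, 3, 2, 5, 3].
Use y[k] = Σ_j f[j]·g[(k-j) mod 5]. y[0] = 5×5 + 2×3 + 2×5 + 2×2 + 4×3 = 57; y[1] = 5×3 + 2×5 + 2×3 + 2×5 + 4×2 = 49; y[2] = 5×2 + 2×3 + 2×5 + 2×3 + 4×5 = 52; y[3] = 5×5 + 2×2 + 2×3 + 2×5 + 4×3 = 57; y[4] = 5×3 + 2×5 + 2×2 + 2×3 + 4×5 = 55. Result: [57, 49, 52, 57, 55]

[57, 49, 52, 57, 55]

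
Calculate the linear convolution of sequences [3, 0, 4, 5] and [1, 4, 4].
y[0] = 3×1 = 3; y[1] = 3×4 + 0×1 = 12; y[2] = 3×4 + 0×4 + 4×1 = 16; y[3] = 0×4 + 4×4 + 5×1 = 21; y[4] = 4×4 + 5×4 = 36; y[5] = 5×4 = 20

[3, 12, 16, 21, 36, 20]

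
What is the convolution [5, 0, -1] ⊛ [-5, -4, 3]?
y[0] = 5×-5 = -25; y[1] = 5×-4 + 0×-5 = -20; y[2] = 5×3 + 0×-4 + -1×-5 = 20; y[3] = 0×3 + -1×-4 = 4; y[4] = -1×3 = -3

[-25, -20, 20, 4, -3]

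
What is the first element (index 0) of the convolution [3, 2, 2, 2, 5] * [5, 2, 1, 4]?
Use y[k] = Σ_i a[i]·b[k-i] at k=0. y[0] = 3×5 = 15

15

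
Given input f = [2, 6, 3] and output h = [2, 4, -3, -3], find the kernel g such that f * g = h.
Output length 4 = len(f) + len(g) - 1 ⇒ len(g) = 2. Solve g forward using g[k] = (h[k] - Σ_{i≥1} f[i]·g[k-i]) / f[0]: g[0] = h[0] / f[0] = 2 / 2 = 1; g[1] = (h[1] - 6×1) / f[0] = (4 - 6×1) / 2 = -1. So g = [1, -1]. Forward-check [2, 6, 3] * [1, -1]: h[0] = 2×1 = 2; h[1] = 2×-1 + 6×1 = 4; h[2] = 6×-1 + 3×1 = -3; h[3] = 3×-1 = -3 → [2, 4, -3, -3] ✓

[1, -1]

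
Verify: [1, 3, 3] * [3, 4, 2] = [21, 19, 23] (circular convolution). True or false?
Recompute circular convolution of [1, 3, 3] and [3, 4, 2]: y[0] = 1×3 + 3×2 + 3×4 = 21; y[1] = 1×4 + 3×3 + 3×2 = 19; y[2] = 1×2 + 3×4 + 3×3 = 23 → [21, 19, 23]. Given [21, 19, 23] matches, so answer: Yes

Yes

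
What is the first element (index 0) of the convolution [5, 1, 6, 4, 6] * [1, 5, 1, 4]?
Use y[k] = Σ_i a[i]·b[k-i] at k=0. y[0] = 5×1 = 5

5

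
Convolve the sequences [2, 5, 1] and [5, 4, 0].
y[0] = 2×5 = 10; y[1] = 2×4 + 5×5 = 33; y[2] = 2×0 + 5×4 + 1×5 = 25; y[3] = 5×0 + 1×4 = 4; y[4] = 1×0 = 0

[10, 33, 25, 4, 0]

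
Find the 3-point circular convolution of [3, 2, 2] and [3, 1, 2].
Use y[k] = Σ_j a[j]·b[(k-j) mod 3]. y[0] = 3×3 + 2×2 + 2×1 = 15; y[1] = 3×1 + 2×3 + 2×2 = 13; y[2] = 3×2 + 2×1 + 2×3 = 14. Result: [15, 13, 14]

[15, 13, 14]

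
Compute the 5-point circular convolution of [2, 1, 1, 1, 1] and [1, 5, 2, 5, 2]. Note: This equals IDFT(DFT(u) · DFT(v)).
Either evaluate y[k] = Σ_j u[j]·v[(k-j) mod 5] directly, or use IDFT(DFT(u) · DFT(v)). y[0] = 2×1 + 1×2 + 1×5 + 1×2 + 1×5 = 16; y[1] = 2×5 + 1×1 + 1×2 + 1×5 + 1×2 = 20; y[2] = 2×2 + 1×5 + 1×1 + 1×2 + 1×5 = 17; y[3] = 2×5 + 1×2 + 1×5 + 1×1 + 1×2 = 20; y[4] = 2×2 + 1×5 + 1×2 + 1×5 + 1×1 = 17. Result: [16, 20, 17, 20, 17]

[16, 20, 17, 20, 17]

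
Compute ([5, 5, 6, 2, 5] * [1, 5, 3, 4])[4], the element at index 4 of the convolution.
Use y[k] = Σ_i a[i]·b[k-i] at k=4. y[4] = 5×4 + 6×3 + 2×5 + 5×1 = 53

53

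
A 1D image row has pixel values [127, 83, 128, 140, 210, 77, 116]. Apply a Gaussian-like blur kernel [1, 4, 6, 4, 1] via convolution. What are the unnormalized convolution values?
Convolve image row [127, 83, 128, 140, 210, 77, 116] with kernel [1, 4, 6, 4, 1]: y[0] = 127×1 = 127; y[1] = 127×4 + 83×1 = 591; y[2] = 127×6 + 83×4 + 128×1 = 1222; y[3] = 127×4 + 83×6 + 128×4 + 140×1 = 1658; y[4] = 127×1 + 83×4 + 128×6 + 140×4 + 210×1 = 1997; y[5] = 83×1 + 128×4 + 140×6 + 210×4 + 77×1 = 2352; y[6] = 128×1 + 140×4 + 210×6 + 77×4 + 116×1 = 2372; y[7] = 140×1 + 210×4 + 77×6 + 116×4 = 1906; y[8] = 210×1 + 77×4 + 116×6 = 1214; y[9] = 77×1 + 116×4 = 541; y[10] = 116×1 = 116 → [127, 591, 1222, 1658, 1997, 2352, 2372, 1906, 1214, 541, 116]. Normalization factor = sum(kernel) = 16.

[127, 591, 1222, 1658, 1997, 2352, 2372, 1906, 1214, 541, 116]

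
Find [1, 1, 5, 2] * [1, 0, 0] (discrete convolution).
y[0] = 1×1 = 1; y[1] = 1×0 + 1×1 = 1; y[2] = 1×0 + 1×0 + 5×1 = 5; y[3] = 1×0 + 5×0 + 2×1 = 2; y[4] = 5×0 + 2×0 = 0; y[5] = 2×0 = 0

[1, 1, 5, 2, 0, 0]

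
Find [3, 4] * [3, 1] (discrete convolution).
y[0] = 3×3 = 9; y[1] = 3×1 + 4×3 = 15; y[2] = 4×1 = 4

[9, 15, 4]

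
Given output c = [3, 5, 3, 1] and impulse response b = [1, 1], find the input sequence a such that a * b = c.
Deconvolve c=[3, 5, 3, 1] by b=[1, 1]. Since b[0]=1, solve forward: a[0] = c[0] / 1 = 3; a[1] = (c[1] - 3×1) / 1 = 2; a[2] = (c[2] - 2×1) / 1 = 1. So a = [3, 2, 1]. Check by forward convolution: c[0] = 3×1 = 3; c[1] = 3×1 + 2×1 = 5; c[2] = 2×1 + 1×1 = 3; c[3] = 1×1 = 1

[3, 2, 1]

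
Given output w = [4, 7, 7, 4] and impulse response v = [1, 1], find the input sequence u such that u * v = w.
Deconvolve w=[4, 7, 7, 4] by v=[1, 1]. Since v[0]=1, solve forward: u[0] = w[0] / 1 = 4; u[1] = (w[1] - 4×1) / 1 = 3; u[2] = (w[2] - 3×1) / 1 = 4. So u = [4, 3, 4]. Check by forward convolution: w[0] = 4×1 = 4; w[1] = 4×1 + 3×1 = 7; w[2] = 3×1 + 4×1 = 7; w[3] = 4×1 = 4

[4, 3, 4]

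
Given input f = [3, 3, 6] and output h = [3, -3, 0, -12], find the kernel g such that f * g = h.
Output length 4 = len(f) + len(g) - 1 ⇒ len(g) = 2. Solve g forward using g[k] = (h[k] - Σ_{i≥1} f[i]·g[k-i]) / f[0]: g[0] = h[0] / f[0] = 3 / 3 = 1; g[1] = (h[1] - 3×1) / f[0] = (-3 - 3×1) / 3 = -2. So g = [1, -2]. Forward-check [3, 3, 6] * [1, -2]: h[0] = 3×1 = 3; h[1] = 3×-2 + 3×1 = -3; h[2] = 3×-2 + 6×1 = 0; h[3] = 6×-2 = -12 → [3, -3, 0, -12] ✓

[1, -2]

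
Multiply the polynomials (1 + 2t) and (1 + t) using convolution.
Ascending coefficients: a = [1, 2], b = [1, 1]. c[0] = 1×1 = 1; c[1] = 1×1 + 2×1 = 3; c[2] = 2×1 = 2. Result coefficients: [1, 3, 2] → 1 + 3t + 2t^2

1 + 3t + 2t^2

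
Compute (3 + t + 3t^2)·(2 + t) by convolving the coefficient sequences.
Ascending coefficients: a = [3, 1, 3], b = [2, 1]. c[0] = 3×2 = 6; c[1] = 3×1 + 1×2 = 5; c[2] = 1×1 + 3×2 = 7; c[3] = 3×1 = 3. Result coefficients: [6, 5, 7, 3] → 6 + 5t + 7t^2 + 3t^3

6 + 5t + 7t^2 + 3t^3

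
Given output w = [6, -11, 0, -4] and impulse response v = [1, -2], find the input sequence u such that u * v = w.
Deconvolve w=[6, -11, 0, -4] by v=[1, -2]. Since v[0]=1, solve forward: u[0] = w[0] / 1 = 6; u[1] = (w[1] - 6×-2) / 1 = 1; u[2] = (w[2] - 1×-2) / 1 = 2. So u = [6, 1, 2]. Check by forward convolution: w[0] = 6×1 = 6; w[1] = 6×-2 + 1×1 = -11; w[2] = 1×-2 + 2×1 = 0; w[3] = 2×-2 = -4

[6, 1, 2]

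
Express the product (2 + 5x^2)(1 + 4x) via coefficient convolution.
Ascending coefficients: a = [2, 0, 5], b = [1, 4]. c[0] = 2×1 = 2; c[1] = 2×4 + 0×1 = 8; c[2] = 0×4 + 5×1 = 5; c[3] = 5×4 = 20. Result coefficients: [2, 8, 5, 20] → 2 + 8x + 5x^2 + 20x^3

2 + 8x + 5x^2 + 20x^3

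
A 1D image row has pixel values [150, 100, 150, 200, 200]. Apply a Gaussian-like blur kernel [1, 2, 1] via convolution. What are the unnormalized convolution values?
Convolve image row [150, 100, 150, 200, 200] with kernel [1, 2, 1]: y[0] = 150×1 = 150; y[1] = 150×2 + 100×1 = 400; y[2] = 150×1 + 100×2 + 150×1 = 500; y[3] = 100×1 + 150×2 + 200×1 = 600; y[4] = 150×1 + 200×2 + 200×1 = 750; y[5] = 200×1 + 200×2 = 600; y[6] = 200×1 = 200 → [150, 400, 500, 600, 750, 600, 200]. Normalization factor = sum(kernel) = 4.

[150, 400, 500, 600, 750, 600, 200]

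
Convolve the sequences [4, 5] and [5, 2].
y[0] = 4×5 = 20; y[1] = 4×2 + 5×5 = 33; y[2] = 5×2 = 10

[20, 33, 10]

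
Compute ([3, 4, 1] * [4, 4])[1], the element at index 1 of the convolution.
Use y[k] = Σ_i a[i]·b[k-i] at k=1. y[1] = 3×4 + 4×4 = 28

28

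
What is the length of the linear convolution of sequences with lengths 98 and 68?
Linear/full convolution length: m + n - 1 = 98 + 68 - 1 = 165

165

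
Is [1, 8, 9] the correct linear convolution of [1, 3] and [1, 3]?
Recompute linear convolution of [1, 3] and [1, 3]: y[0] = 1×1 = 1; y[1] = 1×3 + 3×1 = 6; y[2] = 3×3 = 9 → [1, 6, 9]. Compare to given [1, 8, 9]: they differ at index 1: given 8, correct 6, so answer: No

No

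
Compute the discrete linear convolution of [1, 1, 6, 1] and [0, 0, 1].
y[0] = 1×0 = 0; y[1] = 1×0 + 1×0 = 0; y[2] = 1×1 + 1×0 + 6×0 = 1; y[3] = 1×1 + 6×0 + 1×0 = 1; y[4] = 6×1 + 1×0 = 6; y[5] = 1×1 = 1

[0, 0, 1, 1, 6, 1]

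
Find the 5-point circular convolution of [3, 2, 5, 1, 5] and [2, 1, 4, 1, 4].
Use y[k] = Σ_j x[j]·h[(k-j) mod 5]. y[0] = 3×2 + 2×4 + 5×1 + 1×4 + 5×1 = 28; y[1] = 3×1 + 2×2 + 5×4 + 1×1 + 5×4 = 48; y[2] = 3×4 + 2×1 + 5×2 + 1×4 + 5×1 = 33; y[3] = 3×1 + 2×4 + 5×1 + 1×2 + 5×4 = 38; y[4] = 3×4 + 2×1 + 5×4 + 1×1 + 5×2 = 45. Result: [28, 48, 33, 38, 45]

[28, 48, 33, 38, 45]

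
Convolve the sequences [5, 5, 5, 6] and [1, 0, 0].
y[0] = 5×1 = 5; y[1] = 5×0 + 5×1 = 5; y[2] = 5×0 + 5×0 + 5×1 = 5; y[3] = 5×0 + 5×0 + 6×1 = 6; y[4] = 5×0 + 6×0 = 0; y[5] = 6×0 = 0

[5, 5, 5, 6, 0, 0]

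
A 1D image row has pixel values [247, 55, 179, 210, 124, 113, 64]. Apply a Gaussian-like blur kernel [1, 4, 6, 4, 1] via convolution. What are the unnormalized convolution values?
Convolve image row [247, 55, 179, 210, 124, 113, 64] with kernel [1, 4, 6, 4, 1]: y[0] = 247×1 = 247; y[1] = 247×4 + 55×1 = 1043; y[2] = 247×6 + 55×4 + 179×1 = 1881; y[3] = 247×4 + 55×6 + 179×4 + 210×1 = 2244; y[4] = 247×1 + 55×4 + 179×6 + 210×4 + 124×1 = 2505; y[5] = 55×1 + 179×4 + 210×6 + 124×4 + 113×1 = 2640; y[6] = 179×1 + 210×4 + 124×6 + 113×4 + 64×1 = 2279; y[7] = 210×1 + 124×4 + 113×6 + 64×4 = 1640; y[8] = 124×1 + 113×4 + 64×6 = 960; y[9] = 113×1 + 64×4 = 369; y[10] = 64×1 = 64 → [247, 1043, 1881, 2244, 2505, 2640, 2279, 1640, 960, 369, 64]. Normalization factor = sum(kernel) = 16.

[247, 1043, 1881, 2244, 2505, 2640, 2279, 1640, 960, 369, 64]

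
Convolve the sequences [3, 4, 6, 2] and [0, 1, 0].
y[0] = 3×0 = 0; y[1] = 3×1 + 4×0 = 3; y[2] = 3×0 + 4×1 + 6×0 = 4; y[3] = 4×0 + 6×1 + 2×0 = 6; y[4] = 6×0 + 2×1 = 2; y[5] = 2×0 = 0

[0, 3, 4, 6, 2, 0]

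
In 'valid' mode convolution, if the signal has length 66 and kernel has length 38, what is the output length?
'Valid' mode counts only positions where the kernel fully overlaps the signal: m - n + 1 = 66 - 38 + 1 = 29

29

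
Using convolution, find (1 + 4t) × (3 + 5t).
Ascending coefficients: a = [1, 4], b = [3, 5]. c[0] = 1×3 = 3; c[1] = 1×5 + 4×3 = 17; c[2] = 4×5 = 20. Result coefficients: [3, 17, 20] → 3 + 17t + 20t^2

3 + 17t + 20t^2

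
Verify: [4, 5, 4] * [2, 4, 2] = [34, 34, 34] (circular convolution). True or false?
Recompute circular convolution of [4, 5, 4] and [2, 4, 2]: y[0] = 4×2 + 5×2 + 4×4 = 34; y[1] = 4×4 + 5×2 + 4×2 = 34; y[2] = 4×2 + 5×4 + 4×2 = 36 → [34, 34, 36]. Compare to given [34, 34, 34]: they differ at index 2: given 34, correct 36, so answer: No

No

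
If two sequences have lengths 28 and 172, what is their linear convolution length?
Linear/full convolution length: m + n - 1 = 28 + 172 - 1 = 199

199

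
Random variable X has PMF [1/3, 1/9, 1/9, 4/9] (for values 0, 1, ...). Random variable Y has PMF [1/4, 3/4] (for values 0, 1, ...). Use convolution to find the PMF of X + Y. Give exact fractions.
P(X+Y=k) = Σ_i P(X=i)·P(Y=k-i) — a convolution of [1/3, 1/9, 1/9, 4/9] and [1/4, 3/4]. P(X+Y=0) = (1/3)×(1/4) = 1/12; P(X+Y=1) = (1/3)×(3/4) + (1/9)×(1/4) = 1/4 + 1/36 = 5/18; P(X+Y=2) = (1/9)×(3/4) + (1/9)×(1/4) = 1/12 + 1/36 = 1/9; P(X+Y=3) = (1/9)×(3/4) + (4/9)×(1/4) = 1/12 + 1/9 = 7/36; P(X+Y=4) = (4/9)×(3/4) = 1/3. PMF: [1/12, 5/18, 1/9, 7/36, 1/3] (sums to 1 ✓)

[1/12, 5/18, 1/9, 7/36, 1/3]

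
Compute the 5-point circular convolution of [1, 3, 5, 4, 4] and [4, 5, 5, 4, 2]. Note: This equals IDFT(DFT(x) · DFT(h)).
Either evaluate y[k] = Σ_j x[j]·h[(k-j) mod 5] directly, or use IDFT(DFT(x) · DFT(h)). y[0] = 1×4 + 3×2 + 5×4 + 4×5 + 4×5 = 70; y[1] = 1×5 + 3×4 + 5×2 + 4×4 + 4×5 = 63; y[2] = 1×5 + 3×5 + 5×4 + 4×2 + 4×4 = 64; y[3] = 1×4 + 3×5 + 5×5 + 4×4 + 4×2 = 68; y[4] = 1×2 + 3×4 + 5×5 + 4×5 + 4×4 = 75. Result: [70, 63, 64, 68, 75]

[70, 63, 64, 68, 75]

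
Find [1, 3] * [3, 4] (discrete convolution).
y[0] = 1×3 = 3; y[1] = 1×4 + 3×3 = 13; y[2] = 3×4 = 12

[3, 13, 12]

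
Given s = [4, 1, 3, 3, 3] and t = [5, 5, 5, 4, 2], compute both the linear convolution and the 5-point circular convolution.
Linear: y_lin[0] = 4×5 = 20; y_lin[1] = 4×5 + 1×5 = 25; y_lin[2] = 4×5 + 1×5 + 3×5 = 40; y_lin[3] = 4×4 + 1×5 + 3×5 + 3×5 = 51; y_lin[4] = 4×2 + 1×4 + 3×5 + 3×5 + 3×5 = 57; y_lin[5] = 1×2 + 3×4 + 3×5 + 3×5 = 44; y_lin[6] = 3×2 + 3×4 + 3×5 = 33; y_lin[7] = 3×2 + 3×4 = 18; y_lin[8] = 3×2 = 6 → [20, 25, 40, 51, 57, 44, 33, 18, 6]. Circular (length 5): y[0] = 4×5 + 1×2 + 3×4 + 3×5 + 3×5 = 64; y[1] = 4×5 + 1×5 + 3×2 + 3×4 + 3×5 = 58; y[2] = 4×5 + 1×5 + 3×5 + 3×2 + 3×4 = 58; y[3] = 4×4 + 1×5 + 3×5 + 3×5 + 3×2 = 57; y[4] = 4×2 + 1×4 + 3×5 + 3×5 + 3×5 = 57 → [64, 58, 58, 57, 57]

Linear: [20, 25, 40, 51, 57, 44, 33, 18, 6], Circular: [64, 58, 58, 57, 57]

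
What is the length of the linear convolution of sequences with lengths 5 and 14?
Linear/full convolution length: m + n - 1 = 5 + 14 - 1 = 18

18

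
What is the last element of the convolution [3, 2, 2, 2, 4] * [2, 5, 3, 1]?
Use y[k] = Σ_i a[i]·b[k-i] at k=7. y[7] = 4×1 = 4

4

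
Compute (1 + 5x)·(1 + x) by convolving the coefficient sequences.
Ascending coefficients: a = [1, 5], b = [1, 1]. c[0] = 1×1 = 1; c[1] = 1×1 + 5×1 = 6; c[2] = 5×1 = 5. Result coefficients: [1, 6, 5] → 1 + 6x + 5x^2

1 + 6x + 5x^2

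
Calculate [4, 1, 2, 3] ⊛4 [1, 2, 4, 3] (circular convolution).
Use y[k] = Σ_j a[j]·b[(k-j) mod 4]. y[0] = 4×1 + 1×3 + 2×4 + 3×2 = 21; y[1] = 4×2 + 1×1 + 2×3 + 3×4 = 27; y[2] = 4×4 + 1×2 + 2×1 + 3×3 = 29; y[3] = 4×3 + 1×4 + 2×2 + 3×1 = 23. Result: [21, 27, 29, 23]

[21, 27, 29, 23]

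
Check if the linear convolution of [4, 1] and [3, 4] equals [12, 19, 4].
Recompute linear convolution of [4, 1] and [3, 4]: y[0] = 4×3 = 12; y[1] = 4×4 + 1×3 = 19; y[2] = 1×4 = 4 → [12, 19, 4]. Given [12, 19, 4] matches, so answer: Yes

Yes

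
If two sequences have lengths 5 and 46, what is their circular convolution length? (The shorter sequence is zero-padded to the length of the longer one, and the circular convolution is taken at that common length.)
Circular convolution (zero-padding the shorter input) has length max(m, n) = max(5, 46) = 46

46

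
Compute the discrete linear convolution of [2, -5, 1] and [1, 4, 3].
y[0] = 2×1 = 2; y[1] = 2×4 + -5×1 = 3; y[2] = 2×3 + -5×4 + 1×1 = -13; y[3] = -5×3 + 1×4 = -11; y[4] = 1×3 = 3

[2, 3, -13, -11, 3]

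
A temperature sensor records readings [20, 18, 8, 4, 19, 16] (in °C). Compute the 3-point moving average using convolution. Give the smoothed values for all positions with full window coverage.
3-point moving average kernel = [1, 1, 1]. Apply in 'valid' mode (full window coverage): avg[0] = (20 + 18 + 8) / 3 = 15.33; avg[1] = (18 + 8 + 4) / 3 = 10.0; avg[2] = (8 + 4 + 19) / 3 = 10.33; avg[3] = (4 + 19 + 16) / 3 = 13.0. Smoothed values: [15.33, 10.0, 10.33, 13.0]

[15.33, 10.0, 10.33, 13.0]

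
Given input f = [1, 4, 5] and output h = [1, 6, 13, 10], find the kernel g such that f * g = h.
Output length 4 = len(f) + len(g) - 1 ⇒ len(g) = 2. Solve g forward using g[k] = (h[k] - Σ_{i≥1} f[i]·g[k-i]) / f[0]: g[0] = h[0] / f[0] = 1 / 1 = 1; g[1] = (h[1] - 4×1) / f[0] = (6 - 4×1) / 1 = 2. So g = [1, 2]. Forward-check [1, 4, 5] * [1, 2]: h[0] = 1×1 = 1; h[1] = 1×2 + 4×1 = 6; h[2] = 4×2 + 5×1 = 13; h[3] = 5×2 = 10 → [1, 6, 13, 10] ✓

[1, 2]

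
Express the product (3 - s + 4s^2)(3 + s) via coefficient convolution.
Ascending coefficients: a = [3, -1, 4], b = [3, 1]. c[0] = 3×3 = 9; c[1] = 3×1 + -1×3 = 0; c[2] = -1×1 + 4×3 = 11; c[3] = 4×1 = 4. Result coefficients: [9, 0, 11, 4] → 9 + 11s^2 + 4s^3

9 + 11s^2 + 4s^3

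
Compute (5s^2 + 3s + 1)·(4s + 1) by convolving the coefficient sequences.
Ascending coefficients: a = [1, 3, 5], b = [1, 4]. c[0] = 1×1 = 1; c[1] = 1×4 + 3×1 = 7; c[2] = 3×4 + 5×1 = 17; c[3] = 5×4 = 20. Result coefficients: [1, 7, 17, 20] → 20s^3 + 17s^2 + 7s + 1

20s^3 + 17s^2 + 7s + 1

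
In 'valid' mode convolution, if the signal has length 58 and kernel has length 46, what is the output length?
'Valid' mode counts only positions where the kernel fully overlaps the signal: m - n + 1 = 58 - 46 + 1 = 13

13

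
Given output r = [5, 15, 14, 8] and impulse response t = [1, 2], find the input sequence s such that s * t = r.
Deconvolve r=[5, 15, 14, 8] by t=[1, 2]. Since t[0]=1, solve forward: s[0] = r[0] / 1 = 5; s[1] = (r[1] - 5×2) / 1 = 5; s[2] = (r[2] - 5×2) / 1 = 4. So s = [5, 5, 4]. Check by forward convolution: r[0] = 5×1 = 5; r[1] = 5×2 + 5×1 = 15; r[2] = 5×2 + 4×1 = 14; r[3] = 4×2 = 8

[5, 5, 4]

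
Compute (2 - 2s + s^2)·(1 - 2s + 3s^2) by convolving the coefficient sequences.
Ascending coefficients: a = [2, -2, 1], b = [1, -2, 3]. c[0] = 2×1 = 2; c[1] = 2×-2 + -2×1 = -6; c[2] = 2×3 + -2×-2 + 1×1 = 11; c[3] = -2×3 + 1×-2 = -8; c[4] = 1×3 = 3. Result coefficients: [2, -6, 11, -8, 3] → 2 - 6s + 11s^2 - 8s^3 + 3s^4

2 - 6s + 11s^2 - 8s^3 + 3s^4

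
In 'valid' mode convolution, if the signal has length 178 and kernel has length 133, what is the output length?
'Valid' mode counts only positions where the kernel fully overlaps the signal: m - n + 1 = 178 - 133 + 1 = 46

46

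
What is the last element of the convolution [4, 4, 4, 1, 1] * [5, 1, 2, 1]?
Use y[k] = Σ_i a[i]·b[k-i] at k=7. y[7] = 1×1 = 1

1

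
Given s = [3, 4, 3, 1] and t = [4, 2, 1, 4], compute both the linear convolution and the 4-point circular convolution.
Linear: y_lin[0] = 3×4 = 12; y_lin[1] = 3×2 + 4×4 = 22; y_lin[2] = 3×1 + 4×2 + 3×4 = 23; y_lin[3] = 3×4 + 4×1 + 3×2 + 1×4 = 26; y_lin[4] = 4×4 + 3×1 + 1×2 = 21; y_lin[5] = 3×4 + 1×1 = 13; y_lin[6] = 1×4 = 4 → [12, 22, 23, 26, 21, 13, 4]. Circular (length 4): y[0] = 3×4 + 4×4 + 3×1 + 1×2 = 33; y[1] = 3×2 + 4×4 + 3×4 + 1×1 = 35; y[2] = 3×1 + 4×2 + 3×4 + 1×4 = 27; y[3] = 3×4 + 4×1 + 3×2 + 1×4 = 26 → [33, 35, 27, 26]

Linear: [12, 22, 23, 26, 21, 13, 4], Circular: [33, 35, 27, 26]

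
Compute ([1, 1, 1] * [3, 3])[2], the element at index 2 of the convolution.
Use y[k] = Σ_i a[i]·b[k-i] at k=2. y[2] = 1×3 + 1×3 = 6

6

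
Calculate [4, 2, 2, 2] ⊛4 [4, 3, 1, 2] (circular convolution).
Use y[k] = Σ_j x[j]·h[(k-j) mod 4]. y[0] = 4×4 + 2×2 + 2×1 + 2×3 = 28; y[1] = 4×3 + 2×4 + 2×2 + 2×1 = 26; y[2] = 4×1 + 2×3 + 2×4 + 2×2 = 22; y[3] = 4×2 + 2×1 + 2×3 + 2×4 = 24. Result: [28, 26, 22, 24]

[28, 26, 22, 24]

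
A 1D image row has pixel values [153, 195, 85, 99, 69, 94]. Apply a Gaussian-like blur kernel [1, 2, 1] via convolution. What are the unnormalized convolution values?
Convolve image row [153, 195, 85, 99, 69, 94] with kernel [1, 2, 1]: y[0] = 153×1 = 153; y[1] = 153×2 + 195×1 = 501; y[2] = 153×1 + 195×2 + 85×1 = 628; y[3] = 195×1 + 85×2 + 99×1 = 464; y[4] = 85×1 + 99×2 + 69×1 = 352; y[5] = 99×1 + 69×2 + 94×1 = 331; y[6] = 69×1 + 94×2 = 257; y[7] = 94×1 = 94 → [153, 501, 628, 464, 352, 331, 257, 94]. Normalization factor = sum(kernel) = 4.

[153, 501, 628, 464, 352, 331, 257, 94]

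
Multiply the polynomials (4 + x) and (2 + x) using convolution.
Ascending coefficients: a = [4, 1], b = [2, 1]. c[0] = 4×2 = 8; c[1] = 4×1 + 1×2 = 6; c[2] = 1×1 = 1. Result coefficients: [8, 6, 1] → 8 + 6x + x^2

8 + 6x + x^2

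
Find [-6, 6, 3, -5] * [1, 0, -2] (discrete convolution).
y[0] = -6×1 = -6; y[1] = -6×0 + 6×1 = 6; y[2] = -6×-2 + 6×0 + 3×1 = 15; y[3] = 6×-2 + 3×0 + -5×1 = -17; y[4] = 3×-2 + -5×0 = -6; y[5] = -5×-2 = 10

[-6, 6, 15, -17, -6, 10]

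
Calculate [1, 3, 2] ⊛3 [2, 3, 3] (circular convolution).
Use y[k] = Σ_j s[j]·t[(k-j) mod 3]. y[0] = 1×2 + 3×3 + 2×3 = 17; y[1] = 1×3 + 3×2 + 2×3 = 15; y[2] = 1×3 + 3×3 + 2×2 = 16. Result: [17, 15, 16]

[17, 15, 16]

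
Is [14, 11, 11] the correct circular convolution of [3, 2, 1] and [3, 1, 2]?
Recompute circular convolution of [3, 2, 1] and [3, 1, 2]: y[0] = 3×3 + 2×2 + 1×1 = 14; y[1] = 3×1 + 2×3 + 1×2 = 11; y[2] = 3×2 + 2×1 + 1×3 = 11 → [14, 11, 11]. Given [14, 11, 11] matches, so answer: Yes

Yes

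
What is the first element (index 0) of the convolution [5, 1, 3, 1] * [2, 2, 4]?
Use y[k] = Σ_i a[i]·b[k-i] at k=0. y[0] = 5×2 = 10

10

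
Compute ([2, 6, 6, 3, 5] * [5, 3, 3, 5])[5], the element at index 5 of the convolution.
Use y[k] = Σ_i a[i]·b[k-i] at k=5. y[5] = 6×5 + 3×3 + 5×3 = 54

54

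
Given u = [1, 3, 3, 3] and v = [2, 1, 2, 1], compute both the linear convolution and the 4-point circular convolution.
Linear: y_lin[0] = 1×2 = 2; y_lin[1] = 1×1 + 3×2 = 7; y_lin[2] = 1×2 + 3×1 + 3×2 = 11; y_lin[3] = 1×1 + 3×2 + 3×1 + 3×2 = 16; y_lin[4] = 3×1 + 3×2 + 3×1 = 12; y_lin[5] = 3×1 + 3×2 = 9; y_lin[6] = 3×1 = 3 → [2, 7, 11, 16, 12, 9, 3]. Circular (length 4): y[0] = 1×2 + 3×1 + 3×2 + 3×1 = 14; y[1] = 1×1 + 3×2 + 3×1 + 3×2 = 16; y[2] = 1×2 + 3×1 + 3×2 + 3×1 = 14; y[3] = 1×1 + 3×2 + 3×1 + 3×2 = 16 → [14, 16, 14, 16]

Linear: [2, 7, 11, 16, 12, 9, 3], Circular: [14, 16, 14, 16]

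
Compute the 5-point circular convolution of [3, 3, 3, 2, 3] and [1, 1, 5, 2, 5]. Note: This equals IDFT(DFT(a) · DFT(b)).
Either evaluate y[k] = Σ_j a[j]·b[(k-j) mod 5] directly, or use IDFT(DFT(a) · DFT(b)). y[0] = 3×1 + 3×5 + 3×2 + 2×5 + 3×1 = 37; y[1] = 3×1 + 3×1 + 3×5 + 2×2 + 3×5 = 40; y[2] = 3×5 + 3×1 + 3×1 + 2×5 + 3×2 = 37; y[3] = 3×2 + 3×5 + 3×1 + 2×1 + 3×5 = 41; y[4] = 3×5 + 3×2 + 3×5 + 2×1 + 3×1 = 41. Result: [37, 40, 37, 41, 41]

[37, 40, 37, 41, 41]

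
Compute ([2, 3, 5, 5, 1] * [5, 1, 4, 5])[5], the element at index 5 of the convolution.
Use y[k] = Σ_i a[i]·b[k-i] at k=5. y[5] = 5×5 + 5×4 + 1×1 = 46

46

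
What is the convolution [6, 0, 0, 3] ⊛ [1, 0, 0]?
y[0] = 6×1 = 6; y[1] = 6×0 + 0×1 = 0; y[2] = 6×0 + 0×0 + 0×1 = 0; y[3] = 0×0 + 0×0 + 3×1 = 3; y[4] = 0×0 + 3×0 = 0; y[5] = 3×0 = 0

[6, 0, 0, 3, 0, 0]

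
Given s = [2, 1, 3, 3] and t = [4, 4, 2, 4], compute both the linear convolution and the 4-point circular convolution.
Linear: y_lin[0] = 2×4 = 8; y_lin[1] = 2×4 + 1×4 = 12; y_lin[2] = 2×2 + 1×4 + 3×4 = 20; y_lin[3] = 2×4 + 1×2 + 3×4 + 3×4 = 34; y_lin[4] = 1×4 + 3×2 + 3×4 = 22; y_lin[5] = 3×4 + 3×2 = 18; y_lin[6] = 3×4 = 12 → [8, 12, 20, 34, 22, 18, 12]. Circular (length 4): y[0] = 2×4 + 1×4 + 3×2 + 3×4 = 30; y[1] = 2×4 + 1×4 + 3×4 + 3×2 = 30; y[2] = 2×2 + 1×4 + 3×4 + 3×4 = 32; y[3] = 2×4 + 1×2 + 3×4 + 3×4 = 34 → [30, 30, 32, 34]

Linear: [8, 12, 20, 34, 22, 18, 12], Circular: [30, 30, 32, 34]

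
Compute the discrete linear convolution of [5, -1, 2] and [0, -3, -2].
y[0] = 5×0 = 0; y[1] = 5×-3 + -1×0 = -15; y[2] = 5×-2 + -1×-3 + 2×0 = -7; y[3] = -1×-2 + 2×-3 = -4; y[4] = 2×-2 = -4

[0, -15, -7, -4, -4]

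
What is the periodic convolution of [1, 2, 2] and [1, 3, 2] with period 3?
Use y[k] = Σ_j f[j]·g[(k-j) mod 3]. y[0] = 1×1 + 2×2 + 2×3 = 11; y[1] = 1×3 + 2×1 + 2×2 = 9; y[2] = 1×2 + 2×3 + 2×1 = 10. Result: [11, 9, 10]

[11, 9, 10]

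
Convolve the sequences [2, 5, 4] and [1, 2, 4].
y[0] = 2×1 = 2; y[1] = 2×2 + 5×1 = 9; y[2] = 2×4 + 5×2 + 4×1 = 22; y[3] = 5×4 + 4×2 = 28; y[4] = 4×4 = 16

[2, 9, 22, 28, 16]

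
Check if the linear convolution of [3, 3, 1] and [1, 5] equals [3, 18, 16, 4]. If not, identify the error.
Recompute linear convolution of [3, 3, 1] and [1, 5]: y[0] = 3×1 = 3; y[1] = 3×5 + 3×1 = 18; y[2] = 3×5 + 1×1 = 16; y[3] = 1×5 = 5 → [3, 18, 16, 5]. Compare to given [3, 18, 16, 4]: they differ at index 3: given 4, correct 5, so answer: No

No. Error at index 3: given 4, correct 5.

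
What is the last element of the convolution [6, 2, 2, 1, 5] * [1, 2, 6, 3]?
Use y[k] = Σ_i a[i]·b[k-i] at k=7. y[7] = 5×3 = 15

15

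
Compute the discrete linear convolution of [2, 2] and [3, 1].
y[0] = 2×3 = 6; y[1] = 2×1 + 2×3 = 8; y[2] = 2×1 = 2

[6, 8, 2]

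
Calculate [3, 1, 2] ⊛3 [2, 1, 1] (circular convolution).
Use y[k] = Σ_j f[j]·g[(k-j) mod 3]. y[0] = 3×2 + 1×1 + 2×1 = 9; y[1] = 3×1 + 1×2 + 2×1 = 7; y[2] = 3×1 + 1×1 + 2×2 = 8. Result: [9, 7, 8]

[9, 7, 8]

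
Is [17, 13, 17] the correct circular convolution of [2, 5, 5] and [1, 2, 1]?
Recompute circular convolution of [2, 5, 5] and [1, 2, 1]: y[0] = 2×1 + 5×1 + 5×2 = 17; y[1] = 2×2 + 5×1 + 5×1 = 14; y[2] = 2×1 + 5×2 + 5×1 = 17 → [17, 14, 17]. Compare to given [17, 13, 17]: they differ at index 1: given 13, correct 14, so answer: No

No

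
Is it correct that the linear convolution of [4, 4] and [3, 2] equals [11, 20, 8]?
Recompute linear convolution of [4, 4] and [3, 2]: y[0] = 4×3 = 12; y[1] = 4×2 + 4×3 = 20; y[2] = 4×2 = 8 → [12, 20, 8]. Compare to given [11, 20, 8]: they differ at index 0: given 11, correct 12, so answer: No

No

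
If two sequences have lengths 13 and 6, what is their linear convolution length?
Linear/full convolution length: m + n - 1 = 13 + 6 - 1 = 18

18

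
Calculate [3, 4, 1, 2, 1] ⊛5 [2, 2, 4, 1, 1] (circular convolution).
Use y[k] = Σ_j u[j]·v[(k-j) mod 5]. y[0] = 3×2 + 4×1 + 1×1 + 2×4 + 1×2 = 21; y[1] = 3×2 + 4×2 + 1×1 + 2×1 + 1×4 = 21; y[2] = 3×4 + 4×2 + 1×2 + 2×1 + 1×1 = 25; y[3] = 3×1 + 4×4 + 1×2 + 2×2 + 1×1 = 26; y[4] = 3×1 + 4×1 + 1×4 + 2×2 + 1×2 = 17. Result: [21, 21, 25, 26, 17]

[21, 21, 25, 26, 17]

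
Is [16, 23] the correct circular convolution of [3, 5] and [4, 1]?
Recompute circular convolution of [3, 5] and [4, 1]: y[0] = 3×4 + 5×1 = 17; y[1] = 3×1 + 5×4 = 23 → [17, 23]. Compare to given [16, 23]: they differ at index 0: given 16, correct 17, so answer: No

No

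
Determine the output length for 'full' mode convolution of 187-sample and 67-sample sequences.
Linear/full convolution length: m + n - 1 = 187 + 67 - 1 = 253

253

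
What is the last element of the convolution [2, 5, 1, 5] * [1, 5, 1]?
Use y[k] = Σ_i a[i]·b[k-i] at k=5. y[5] = 5×1 = 5

5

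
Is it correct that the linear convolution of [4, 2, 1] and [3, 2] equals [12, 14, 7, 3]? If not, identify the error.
Recompute linear convolution of [4, 2, 1] and [3, 2]: y[0] = 4×3 = 12; y[1] = 4×2 + 2×3 = 14; y[2] = 2×2 + 1×3 = 7; y[3] = 1×2 = 2 → [12, 14, 7, 2]. Compare to given [12, 14, 7, 3]: they differ at index 3: given 3, correct 2, so answer: No

No. Error at index 3: given 3, correct 2.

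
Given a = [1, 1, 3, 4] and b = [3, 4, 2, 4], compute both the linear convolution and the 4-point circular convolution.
Linear: y_lin[0] = 1×3 = 3; y_lin[1] = 1×4 + 1×3 = 7; y_lin[2] = 1×2 + 1×4 + 3×3 = 15; y_lin[3] = 1×4 + 1×2 + 3×4 + 4×3 = 30; y_lin[4] = 1×4 + 3×2 + 4×4 = 26; y_lin[5] = 3×4 + 4×2 = 20; y_lin[6] = 4×4 = 16 → [3, 7, 15, 30, 26, 20, 16]. Circular (length 4): y[0] = 1×3 + 1×4 + 3×2 + 4×4 = 29; y[1] = 1×4 + 1×3 + 3×4 + 4×2 = 27; y[2] = 1×2 + 1×4 + 3×3 + 4×4 = 31; y[3] = 1×4 + 1×2 + 3×4 + 4×3 = 30 → [29, 27, 31, 30]

Linear: [3, 7, 15, 30, 26, 20, 16], Circular: [29, 27, 31, 30]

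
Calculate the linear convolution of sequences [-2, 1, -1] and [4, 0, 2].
y[0] = -2×4 = -8; y[1] = -2×0 + 1×4 = 4; y[2] = -2×2 + 1×0 + -1×4 = -8; y[3] = 1×2 + -1×0 = 2; y[4] = -1×2 = -2

[-8, 4, -8, 2, -2]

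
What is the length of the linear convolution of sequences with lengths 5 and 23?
Linear/full convolution length: m + n - 1 = 5 + 23 - 1 = 27

27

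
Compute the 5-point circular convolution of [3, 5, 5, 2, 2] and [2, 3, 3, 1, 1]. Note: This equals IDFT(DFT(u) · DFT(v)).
Either evaluate y[k] = Σ_j u[j]·v[(k-j) mod 5] directly, or use IDFT(DFT(u) · DFT(v)). y[0] = 3×2 + 5×1 + 5×1 + 2×3 + 2×3 = 28; y[1] = 3×3 + 5×2 + 5×1 + 2×1 + 2×3 = 32; y[2] = 3×3 + 5×3 + 5×2 + 2×1 + 2×1 = 38; y[3] = 3×1 + 5×3 + 5×3 + 2×2 + 2×1 = 39; y[4] = 3×1 + 5×1 + 5×3 + 2×3 + 2×2 = 33. Result: [28, 32, 38, 39, 33]

[28, 32, 38, 39, 33]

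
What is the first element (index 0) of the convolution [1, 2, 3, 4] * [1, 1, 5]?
Use y[k] = Σ_i a[i]·b[k-i] at k=0. y[0] = 1×1 = 1

1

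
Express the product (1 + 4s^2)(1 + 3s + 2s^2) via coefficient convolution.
Ascending coefficients: a = [1, 0, 4], b = [1, 3, 2]. c[0] = 1×1 = 1; c[1] = 1×3 + 0×1 = 3; c[2] = 1×2 + 0×3 + 4×1 = 6; c[3] = 0×2 + 4×3 = 12; c[4] = 4×2 = 8. Result coefficients: [1, 3, 6, 12, 8] → 1 + 3s + 6s^2 + 12s^3 + 8s^4

1 + 3s + 6s^2 + 12s^3 + 8s^4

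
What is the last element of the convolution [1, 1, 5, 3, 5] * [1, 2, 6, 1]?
Use y[k] = Σ_i a[i]·b[k-i] at k=7. y[7] = 5×1 = 5

5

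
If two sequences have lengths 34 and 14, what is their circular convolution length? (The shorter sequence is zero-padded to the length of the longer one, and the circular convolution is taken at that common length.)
Circular convolution (zero-padding the shorter input) has length max(m, n) = max(34, 14) = 34

34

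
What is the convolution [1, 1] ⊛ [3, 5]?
y[0] = 1×3 = 3; y[1] = 1×5 + 1×3 = 8; y[2] = 1×5 = 5

[3, 8, 5]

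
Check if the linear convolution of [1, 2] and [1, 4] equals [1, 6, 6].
Recompute linear convolution of [1, 2] and [1, 4]: y[0] = 1×1 = 1; y[1] = 1×4 + 2×1 = 6; y[2] = 2×4 = 8 → [1, 6, 8]. Compare to given [1, 6, 6]: they differ at index 2: given 6, correct 8, so answer: No

No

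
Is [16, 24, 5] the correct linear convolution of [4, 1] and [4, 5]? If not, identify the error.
Recompute linear convolution of [4, 1] and [4, 5]: y[0] = 4×4 = 16; y[1] = 4×5 + 1×4 = 24; y[2] = 1×5 = 5 → [16, 24, 5]. Given [16, 24, 5] matches, so answer: Yes

Yes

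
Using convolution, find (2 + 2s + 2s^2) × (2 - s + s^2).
Ascending coefficients: a = [2, 2, 2], b = [2, -1, 1]. c[0] = 2×2 = 4; c[1] = 2×-1 + 2×2 = 2; c[2] = 2×1 + 2×-1 + 2×2 = 4; c[3] = 2×1 + 2×-1 = 0; c[4] = 2×1 = 2. Result coefficients: [4, 2, 4, 0, 2] → 4 + 2s + 4s^2 + 2s^4

4 + 2s + 4s^2 + 2s^4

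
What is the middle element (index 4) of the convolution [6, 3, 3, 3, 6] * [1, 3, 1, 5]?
Use y[k] = Σ_i a[i]·b[k-i] at k=4. y[4] = 3×5 + 3×1 + 3×3 + 6×1 = 33

33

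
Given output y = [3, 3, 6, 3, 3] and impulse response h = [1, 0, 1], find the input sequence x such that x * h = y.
Deconvolve y=[3, 3, 6, 3, 3] by h=[1, 0, 1]. Since h[0]=1, solve forward: x[0] = y[0] / 1 = 3; x[1] = (y[1] - 3×0) / 1 = 3; x[2] = (y[2] - 3×0 - 3×1) / 1 = 3. So x = [3, 3, 3]. Check by forward convolution: y[0] = 3×1 = 3; y[1] = 3×0 + 3×1 = 3; y[2] = 3×1 + 3×0 + 3×1 = 6; y[3] = 3×1 + 3×0 = 3; y[4] = 3×1 = 3

[3, 3, 3]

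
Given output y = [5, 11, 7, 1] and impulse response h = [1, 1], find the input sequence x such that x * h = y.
Deconvolve y=[5, 11, 7, 1] by h=[1, 1]. Since h[0]=1, solve forward: x[0] = y[0] / 1 = 5; x[1] = (y[1] - 5×1) / 1 = 6; x[2] = (y[2] - 6×1) / 1 = 1. So x = [5, 6, 1]. Check by forward convolution: y[0] = 5×1 = 5; y[1] = 5×1 + 6×1 = 11; y[2] = 6×1 + 1×1 = 7; y[3] = 1×1 = 1

[5, 6, 1]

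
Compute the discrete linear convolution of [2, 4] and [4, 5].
y[0] = 2×4 = 8; y[1] = 2×5 + 4×4 = 26; y[2] = 4×5 = 20

[8, 26, 20]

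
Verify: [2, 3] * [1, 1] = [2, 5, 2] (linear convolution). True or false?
Recompute linear convolution of [2, 3] and [1, 1]: y[0] = 2×1 = 2; y[1] = 2×1 + 3×1 = 5; y[2] = 3×1 = 3 → [2, 5, 3]. Compare to given [2, 5, 2]: they differ at index 2: given 2, correct 3, so answer: No

No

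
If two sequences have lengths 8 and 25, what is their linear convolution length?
Linear/full convolution length: m + n - 1 = 8 + 25 - 1 = 32

32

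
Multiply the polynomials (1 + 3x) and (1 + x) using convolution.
Ascending coefficients: a = [1, 3], b = [1, 1]. c[0] = 1×1 = 1; c[1] = 1×1 + 3×1 = 4; c[2] = 3×1 = 3. Result coefficients: [1, 4, 3] → 1 + 4x + 3x^2

1 + 4x + 3x^2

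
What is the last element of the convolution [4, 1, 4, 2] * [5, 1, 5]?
Use y[k] = Σ_i a[i]·b[k-i] at k=5. y[5] = 2×5 = 10

10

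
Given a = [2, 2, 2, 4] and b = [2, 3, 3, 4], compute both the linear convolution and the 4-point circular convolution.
Linear: y_lin[0] = 2×2 = 4; y_lin[1] = 2×3 + 2×2 = 10; y_lin[2] = 2×3 + 2×3 + 2×2 = 16; y_lin[3] = 2×4 + 2×3 + 2×3 + 4×2 = 28; y_lin[4] = 2×4 + 2×3 + 4×3 = 26; y_lin[5] = 2×4 + 4×3 = 20; y_lin[6] = 4×4 = 16 → [4, 10, 16, 28, 26, 20, 16]. Circular (length 4): y[0] = 2×2 + 2×4 + 2×3 + 4×3 = 30; y[1] = 2×3 + 2×2 + 2×4 + 4×3 = 30; y[2] = 2×3 + 2×3 + 2×2 + 4×4 = 32; y[3] = 2×4 + 2×3 + 2×3 + 4×2 = 28 → [30, 30, 32, 28]

Linear: [4, 10, 16, 28, 26, 20, 16], Circular: [30, 30, 32, 28]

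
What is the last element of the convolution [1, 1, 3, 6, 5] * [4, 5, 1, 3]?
Use y[k] = Σ_i a[i]·b[k-i] at k=7. y[7] = 5×3 = 15

15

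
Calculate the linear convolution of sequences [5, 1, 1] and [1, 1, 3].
y[0] = 5×1 = 5; y[1] = 5×1 + 1×1 = 6; y[2] = 5×3 + 1×1 + 1×1 = 17; y[3] = 1×3 + 1×1 = 4; y[4] = 1×3 = 3

[5, 6, 17, 4, 3]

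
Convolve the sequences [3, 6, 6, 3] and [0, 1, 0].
y[0] = 3×0 = 0; y[1] = 3×1 + 6×0 = 3; y[2] = 3×0 + 6×1 + 6×0 = 6; y[3] = 6×0 + 6×1 + 3×0 = 6; y[4] = 6×0 + 3×1 = 3; y[5] = 3×0 = 0

[0, 3, 6, 6, 3, 0]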